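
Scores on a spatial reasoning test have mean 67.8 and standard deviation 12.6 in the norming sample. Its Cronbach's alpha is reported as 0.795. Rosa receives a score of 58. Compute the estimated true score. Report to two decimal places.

60.01

T̂ = ρX + (1 − ρ)μ
  = 0.795 × 58 + 0.205 × 67.8
  = 46.110 + 13.8990
  = 60.009
  ≈ 60.01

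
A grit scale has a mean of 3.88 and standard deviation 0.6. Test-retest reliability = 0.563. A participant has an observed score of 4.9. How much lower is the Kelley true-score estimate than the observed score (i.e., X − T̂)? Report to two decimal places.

0.45

Weight the observed score by reliability and the mean by (1 − reliability): T̂ = 0.563·4.9 + 0.437·3.88 = 2.7587 + 1.69556 = 4.4543.
X − T̂ = 4.9 − 4.454 = 0.446 → 0.45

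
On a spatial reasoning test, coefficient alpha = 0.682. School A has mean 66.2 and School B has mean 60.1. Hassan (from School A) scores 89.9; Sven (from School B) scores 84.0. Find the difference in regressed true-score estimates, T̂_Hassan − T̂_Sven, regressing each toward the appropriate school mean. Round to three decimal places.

5.964

T̂_Hassan = 0.682(89.9) + 0.318(66.2) = 82.36340
T̂_Sven = 0.682(84.0) + 0.318(60.1) = 76.39980
Difference = 82.36340 − 76.39980 = 5.96360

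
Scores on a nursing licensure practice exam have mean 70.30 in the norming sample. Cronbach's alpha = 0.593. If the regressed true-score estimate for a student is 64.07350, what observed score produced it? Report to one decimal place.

59.8

T̂ = ρX + (1 − ρ)μ  ⇒  X = (T̂ − (1 − ρ)μ) / ρ
X = (64.07350 − 0.407 × 70.30) / 0.593 = (64.07350 − 28.61210) / 0.593 = 35.46140 / 0.593 = 59.800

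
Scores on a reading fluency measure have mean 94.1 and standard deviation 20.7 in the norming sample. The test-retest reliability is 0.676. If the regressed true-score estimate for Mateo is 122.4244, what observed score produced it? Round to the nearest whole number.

136

T̂ = ρX + (1 − ρ)μ  ⇒  X = (T̂ − (1 − ρ)μ) / ρ
X = (122.4244 − 0.324 × 94.1) / 0.676 = (122.4244 − 30.4884) / 0.676 = 91.9360 / 0.676 = 136.00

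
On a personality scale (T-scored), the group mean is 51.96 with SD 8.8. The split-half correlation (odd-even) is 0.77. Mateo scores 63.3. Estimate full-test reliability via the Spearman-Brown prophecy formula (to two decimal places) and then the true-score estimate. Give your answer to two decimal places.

Spearman-Brown: ρ = 2r/(1 + r) = 2(0.77)/(1 + 0.77) = 1.540/1.77 = 0.8701 → 0.87
T̂ = 0.87(63.3) + 0.13(51.96) = 55.071 + 6.7548 = 61.826 → 61.83

61.83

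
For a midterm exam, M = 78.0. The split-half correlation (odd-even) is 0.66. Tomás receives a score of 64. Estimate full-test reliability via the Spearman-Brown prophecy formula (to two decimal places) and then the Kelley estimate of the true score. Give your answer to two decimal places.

Spearman-Brown: ρ = 2r/(1 + r) = 2(0.66)/(1 + 0.66) = 1.320/1.66 = 0.7952 → 0.80
T̂ = 0.80(64) + 0.20(78.0) = 51.20 + 15.600 = 66.800 → 66.80

66.80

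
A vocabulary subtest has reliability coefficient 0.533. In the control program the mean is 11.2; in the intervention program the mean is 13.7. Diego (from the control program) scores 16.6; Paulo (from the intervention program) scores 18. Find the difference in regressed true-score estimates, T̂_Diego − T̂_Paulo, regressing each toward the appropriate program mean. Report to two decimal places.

T̂_Diego = 0.533(16.6) + 0.467(11.2) = 14.0782
T̂_Paulo = 0.533(18) + 0.467(13.7) = 15.9919
Difference = 14.0782 − 15.9919 = -1.9137

-1.91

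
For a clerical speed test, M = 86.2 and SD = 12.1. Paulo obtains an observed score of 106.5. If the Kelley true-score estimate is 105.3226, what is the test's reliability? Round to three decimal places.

T̂ = ρX + (1 − ρ)μ  ⇒  T̂ − μ = ρ(X − μ)
ρ = (T̂ − μ)/(X − μ) = (105.3226 − 86.2) / (106.5 − 86.2) = 19.1226 / 20.3 = 0.94200

0.942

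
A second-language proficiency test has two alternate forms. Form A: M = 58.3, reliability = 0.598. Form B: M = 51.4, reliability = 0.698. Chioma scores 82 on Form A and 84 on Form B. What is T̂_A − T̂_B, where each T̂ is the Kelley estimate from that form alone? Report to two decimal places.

-1.68

T̂_A = 0.598(82) + 0.402(58.3) = 72.4726
T̂_B = 0.698(84) + 0.302(51.4) = 74.1548
T̂_A − T̂_B = -1.6822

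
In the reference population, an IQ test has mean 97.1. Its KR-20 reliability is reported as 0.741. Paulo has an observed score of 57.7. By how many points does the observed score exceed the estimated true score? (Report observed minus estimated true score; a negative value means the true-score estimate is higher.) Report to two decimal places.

-10.20

T̂ = 0.741(57.7) + 0.259(97.1) = 42.7557 + 25.1489 = 67.9046 → 67.905
X − T̂ = 57.7 − 67.905 = -10.205 → -10.20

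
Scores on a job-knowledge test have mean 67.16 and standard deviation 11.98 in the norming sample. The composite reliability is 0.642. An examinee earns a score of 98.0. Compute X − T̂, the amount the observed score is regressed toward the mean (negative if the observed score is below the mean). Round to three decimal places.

T̂ = ρX + (1 − ρ)μ
  = 0.642 × 98.0 + 0.358 × 67.16
  = 62.9160 + 24.04328
  = 86.95928
  ≈ 86.9593
X − T̂ = 98.0 − 86.9593 = 11.0407 → 11.041

11.041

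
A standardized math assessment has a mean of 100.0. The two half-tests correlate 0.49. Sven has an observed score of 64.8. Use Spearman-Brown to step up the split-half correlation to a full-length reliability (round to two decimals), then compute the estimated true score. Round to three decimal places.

76.768

Spearman-Brown: ρ = 2r/(1 + r) = 2(0.49)/(1 + 0.49) = 0.980/1.49 = 0.6577 → 0.66
T̂ = 0.66(64.8) + 0.34(100.0) = 42.768 + 34.000 = 76.7680 → 76.768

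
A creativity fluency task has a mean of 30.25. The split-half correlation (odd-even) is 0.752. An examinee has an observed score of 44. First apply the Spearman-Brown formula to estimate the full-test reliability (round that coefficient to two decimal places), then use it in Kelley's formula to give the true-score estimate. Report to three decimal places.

Spearman-Brown: ρ = 2r/(1 + r) = 2(0.752)/(1 + 0.752) = 1.5040/1.752 = 0.8584 → 0.86
T̂ = 0.86(44) + 0.14(30.25) = 37.84 + 4.2350 = 42.0750 → 42.075

42.075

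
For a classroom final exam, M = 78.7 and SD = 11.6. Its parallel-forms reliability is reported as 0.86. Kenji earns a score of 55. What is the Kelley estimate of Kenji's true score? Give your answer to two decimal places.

T̂ = ρX + (1 − ρ)μ
  = 0.86 × 55 + 0.14 × 78.7
  = 47.30 + 11.018
  = 58.318
  ≈ 58.32

58.32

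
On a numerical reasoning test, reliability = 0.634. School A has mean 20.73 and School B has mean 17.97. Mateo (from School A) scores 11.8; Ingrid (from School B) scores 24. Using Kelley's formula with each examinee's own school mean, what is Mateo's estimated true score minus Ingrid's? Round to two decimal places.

T̂_Mateo = 0.634(11.8) + 0.366(20.73) = 15.0684
T̂_Ingrid = 0.634(24) + 0.366(17.97) = 21.7930
Difference = 15.0684 − 21.7930 = -6.7246

-6.72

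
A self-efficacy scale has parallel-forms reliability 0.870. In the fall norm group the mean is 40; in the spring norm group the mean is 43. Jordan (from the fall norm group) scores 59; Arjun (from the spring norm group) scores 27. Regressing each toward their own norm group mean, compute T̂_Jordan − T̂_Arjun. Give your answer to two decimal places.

27.45

T̂_Jordan = 0.870(59) + 0.130(40) = 56.5300
T̂_Arjun = 0.870(27) + 0.130(43) = 29.0800
Difference = 56.5300 − 29.0800 = 27.4500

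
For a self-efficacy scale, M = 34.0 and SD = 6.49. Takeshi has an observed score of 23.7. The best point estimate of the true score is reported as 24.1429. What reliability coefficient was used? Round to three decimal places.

T̂ = ρX + (1 − ρ)μ  ⇒  T̂ − μ = ρ(X − μ)
ρ = (T̂ − μ)/(X − μ) = (24.1429 − 34.0) / (23.7 − 34.0) = -9.8571 / -10.3 = 0.95700

0.957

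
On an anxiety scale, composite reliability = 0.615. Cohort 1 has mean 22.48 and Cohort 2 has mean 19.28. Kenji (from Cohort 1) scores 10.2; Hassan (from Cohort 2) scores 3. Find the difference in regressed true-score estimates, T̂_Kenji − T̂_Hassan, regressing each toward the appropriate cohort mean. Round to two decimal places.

T̂_Kenji = 0.615(10.2) + 0.385(22.48) = 14.9278
T̂_Hassan = 0.615(3) + 0.385(19.28) = 9.2678
Difference = 14.9278 − 9.2678 = 5.6600

5.66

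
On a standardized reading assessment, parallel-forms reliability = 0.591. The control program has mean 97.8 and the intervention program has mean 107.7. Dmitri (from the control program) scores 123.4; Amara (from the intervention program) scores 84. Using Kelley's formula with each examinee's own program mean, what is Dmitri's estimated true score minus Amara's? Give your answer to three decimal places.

T̂_Dmitri = 0.591(123.4) + 0.409(97.8) = 112.92960
T̂_Amara = 0.591(84) + 0.409(107.7) = 93.69330
Difference = 112.92960 − 93.69330 = 19.23630

19.236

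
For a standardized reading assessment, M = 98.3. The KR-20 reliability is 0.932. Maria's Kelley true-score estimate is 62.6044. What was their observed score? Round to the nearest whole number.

60

T̂ = ρX + (1 − ρ)μ  ⇒  X = (T̂ − (1 − ρ)μ) / ρ
X = (62.6044 − 0.068 × 98.3) / 0.932 = (62.6044 − 6.6844) / 0.932 = 55.9200 / 0.932 = 60.00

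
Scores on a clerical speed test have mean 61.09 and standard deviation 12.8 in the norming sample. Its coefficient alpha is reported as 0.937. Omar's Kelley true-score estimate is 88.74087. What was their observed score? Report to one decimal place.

90.6

T̂ = ρX + (1 − ρ)μ  ⇒  X = (T̂ − (1 − ρ)μ) / ρ
X = (88.74087 − 0.063 × 61.09) / 0.937 = (88.74087 − 3.84867) / 0.937 = 84.89220 / 0.937 = 90.600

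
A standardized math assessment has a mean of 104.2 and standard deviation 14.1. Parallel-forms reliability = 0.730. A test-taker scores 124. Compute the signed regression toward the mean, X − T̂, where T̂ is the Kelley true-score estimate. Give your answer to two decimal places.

5.35

Weight the observed score by reliability and the mean by (1 − reliability): T̂ = 0.730·124 + 0.270·104.2 = 90.520 + 28.1340 = 118.6540.
X − T̂ = 124 − 118.654 = 5.346 → 5.35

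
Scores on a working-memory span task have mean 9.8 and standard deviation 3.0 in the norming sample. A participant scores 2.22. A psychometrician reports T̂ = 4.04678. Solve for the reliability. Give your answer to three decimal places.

0.759

T̂ = ρX + (1 − ρ)μ  ⇒  T̂ − μ = ρ(X − μ)
ρ = (T̂ − μ)/(X − μ) = (4.04678 − 9.8) / (2.22 − 9.8) = -5.75322 / -7.58 = 0.75900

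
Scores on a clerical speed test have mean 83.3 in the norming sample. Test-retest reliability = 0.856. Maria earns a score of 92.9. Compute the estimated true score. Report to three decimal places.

Weight the observed score by reliability and the mean by (1 − reliability): T̂ = 0.856·92.9 + 0.144·83.3 = 79.5224 + 11.9952 = 91.5176.

91.518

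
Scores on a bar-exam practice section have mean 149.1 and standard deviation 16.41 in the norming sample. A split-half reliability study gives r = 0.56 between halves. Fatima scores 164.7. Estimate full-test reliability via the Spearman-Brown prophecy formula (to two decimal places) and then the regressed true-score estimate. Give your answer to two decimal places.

160.33

Spearman-Brown: ρ = 2r/(1 + r) = 2(0.56)/(1 + 0.56) = 1.120/1.56 = 0.7179 → 0.72
T̂ = ρX + (1 − ρ)μ
  = 0.72 × 164.7 + 0.28 × 149.1
  = 118.584 + 41.748
  = 160.332
  ≈ 160.33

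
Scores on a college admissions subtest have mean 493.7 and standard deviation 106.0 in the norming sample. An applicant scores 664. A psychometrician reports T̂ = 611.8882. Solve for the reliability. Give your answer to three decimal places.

T̂ = ρX + (1 − ρ)μ  ⇒  T̂ − μ = ρ(X − μ)
ρ = (T̂ − μ)/(X − μ) = (611.8882 − 493.7) / (664 − 493.7) = 118.1882 / 170.3 = 0.69400

0.694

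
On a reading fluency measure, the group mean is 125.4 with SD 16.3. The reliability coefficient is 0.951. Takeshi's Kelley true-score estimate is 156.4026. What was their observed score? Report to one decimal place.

158.0

T̂ = ρX + (1 − ρ)μ  ⇒  X = (T̂ − (1 − ρ)μ) / ρ
X = (156.4026 − 0.049 × 125.4) / 0.951 = (156.4026 − 6.1446) / 0.951 = 150.2580 / 0.951 = 158.000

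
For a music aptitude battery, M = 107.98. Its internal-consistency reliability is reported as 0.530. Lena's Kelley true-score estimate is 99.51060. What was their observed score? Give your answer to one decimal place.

T̂ = ρX + (1 − ρ)μ  ⇒  X = (T̂ − (1 − ρ)μ) / ρ
X = (99.51060 − 0.470 × 107.98) / 0.530 = (99.51060 − 50.75060) / 0.530 = 48.76000 / 0.530 = 92.000

92.0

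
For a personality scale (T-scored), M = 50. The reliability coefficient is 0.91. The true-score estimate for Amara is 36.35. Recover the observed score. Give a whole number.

T̂ = ρX + (1 − ρ)μ  ⇒  X = (T̂ − (1 − ρ)μ) / ρ
X = (36.35 − 0.09 × 50) / 0.91 = (36.35 − 4.50) / 0.91 = 31.85 / 0.91 = 35.00

35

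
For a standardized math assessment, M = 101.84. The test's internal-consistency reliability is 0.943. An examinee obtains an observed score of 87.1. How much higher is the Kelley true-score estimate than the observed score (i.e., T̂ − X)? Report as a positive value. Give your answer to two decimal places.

0.84

Kelley's formula gives T̂ = 0.943·87.1 + 0.057·101.84 = 82.1353 + 5.80488 = 87.9402.
T̂ − X = 87.940 − 87.1 = 0.840 → 0.84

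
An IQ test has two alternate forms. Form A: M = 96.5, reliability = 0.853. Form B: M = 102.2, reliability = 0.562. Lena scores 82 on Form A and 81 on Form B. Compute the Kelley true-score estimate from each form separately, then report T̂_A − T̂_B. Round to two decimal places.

-6.15

T̂_A = 0.853(82) + 0.147(96.5) = 84.1315
T̂_B = 0.562(81) + 0.438(102.2) = 90.2856
T̂_A − T̂_B = -6.1541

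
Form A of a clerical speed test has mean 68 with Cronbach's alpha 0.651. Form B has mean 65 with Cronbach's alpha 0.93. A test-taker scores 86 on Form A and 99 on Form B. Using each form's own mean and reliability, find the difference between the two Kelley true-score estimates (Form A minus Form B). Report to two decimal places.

T̂_A = 0.651(86) + 0.349(68) = 79.7180
T̂_B = 0.93(99) + 0.07(65) = 96.6200
T̂_A − T̂_B = -16.9020

-16.90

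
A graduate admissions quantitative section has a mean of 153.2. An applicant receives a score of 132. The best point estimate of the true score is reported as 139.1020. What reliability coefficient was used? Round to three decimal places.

T̂ = ρX + (1 − ρ)μ  ⇒  T̂ − μ = ρ(X − μ)
ρ = (T̂ − μ)/(X − μ) = (139.1020 − 153.2) / (132 − 153.2) = -14.0980 / -21.2 = 0.66500

0.665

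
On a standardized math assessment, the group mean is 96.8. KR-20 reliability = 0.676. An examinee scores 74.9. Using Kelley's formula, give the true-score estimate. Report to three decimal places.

81.996

T̂ = 0.676(74.9) + 0.324(96.8) = 50.6324 + 31.3632 = 81.9956 → 81.996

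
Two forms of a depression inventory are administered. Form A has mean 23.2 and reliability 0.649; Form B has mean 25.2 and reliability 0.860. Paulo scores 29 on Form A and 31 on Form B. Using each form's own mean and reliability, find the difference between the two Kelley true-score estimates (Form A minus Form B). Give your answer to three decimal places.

T̂_A = 0.649(29) + 0.351(23.2) = 26.96420
T̂_B = 0.860(31) + 0.140(25.2) = 30.18800
T̂_A − T̂_B = -3.22380

-3.224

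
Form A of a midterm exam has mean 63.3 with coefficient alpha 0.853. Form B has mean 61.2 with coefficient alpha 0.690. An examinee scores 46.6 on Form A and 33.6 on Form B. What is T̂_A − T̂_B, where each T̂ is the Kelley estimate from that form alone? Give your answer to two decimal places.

T̂_A = 0.853(46.6) + 0.147(63.3) = 49.0549
T̂_B = 0.690(33.6) + 0.310(61.2) = 42.1560
T̂_A − T̂_B = 6.8989

6.90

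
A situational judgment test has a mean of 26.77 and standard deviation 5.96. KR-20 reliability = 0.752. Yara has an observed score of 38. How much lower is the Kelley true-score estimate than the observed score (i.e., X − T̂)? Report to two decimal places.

2.79

Weight the observed score by reliability and the mean by (1 − reliability): T̂ = 0.752·38 + 0.248·26.77 = 28.576 + 6.63896 = 35.2150.
X − T̂ = 38 − 35.215 = 2.785 → 2.79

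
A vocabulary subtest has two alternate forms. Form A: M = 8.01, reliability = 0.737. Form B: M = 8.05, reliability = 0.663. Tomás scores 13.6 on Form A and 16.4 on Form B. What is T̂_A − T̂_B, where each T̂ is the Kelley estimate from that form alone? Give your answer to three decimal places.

-1.456

T̂_A = 0.737(13.6) + 0.263(8.01) = 12.12983
T̂_B = 0.663(16.4) + 0.337(8.05) = 13.58605
T̂_A − T̂_B = -1.45622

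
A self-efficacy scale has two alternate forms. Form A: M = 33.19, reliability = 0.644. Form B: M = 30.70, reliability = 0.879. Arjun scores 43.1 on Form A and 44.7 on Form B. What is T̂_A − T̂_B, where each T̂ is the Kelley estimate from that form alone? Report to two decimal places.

-3.43

T̂_A = 0.644(43.1) + 0.356(33.19) = 39.5720
T̂_B = 0.879(44.7) + 0.121(30.70) = 43.0060
T̂_A − T̂_B = -3.4340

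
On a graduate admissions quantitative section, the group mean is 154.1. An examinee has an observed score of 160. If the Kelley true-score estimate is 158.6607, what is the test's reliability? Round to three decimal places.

T̂ = ρX + (1 − ρ)μ  ⇒  T̂ − μ = ρ(X − μ)
ρ = (T̂ − μ)/(X − μ) = (158.6607 − 154.1) / (160 − 154.1) = 4.5607 / 5.9 = 0.77300

0.773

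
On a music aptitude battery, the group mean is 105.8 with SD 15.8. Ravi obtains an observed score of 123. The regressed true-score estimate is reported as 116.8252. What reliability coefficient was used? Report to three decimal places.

0.641

T̂ = ρX + (1 − ρ)μ  ⇒  T̂ − μ = ρ(X − μ)
ρ = (T̂ − μ)/(X − μ) = (116.8252 − 105.8) / (123 − 105.8) = 11.0252 / 17.2 = 0.64100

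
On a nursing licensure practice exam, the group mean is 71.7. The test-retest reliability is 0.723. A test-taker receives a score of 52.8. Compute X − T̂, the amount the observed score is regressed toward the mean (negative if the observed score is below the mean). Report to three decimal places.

Kelley's formula gives T̂ = 0.723·52.8 + 0.277·71.7 = 38.1744 + 19.8609 = 58.03530.
X − T̂ = 52.8 − 58.0353 = -5.2353 → -5.235

-5.235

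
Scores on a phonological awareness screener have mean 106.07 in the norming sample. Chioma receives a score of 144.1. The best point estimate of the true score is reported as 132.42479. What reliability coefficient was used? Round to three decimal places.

0.693

T̂ = ρX + (1 − ρ)μ  ⇒  T̂ − μ = ρ(X − μ)
ρ = (T̂ − μ)/(X − μ) = (132.42479 − 106.07) / (144.1 − 106.07) = 26.35479 / 38.03 = 0.69300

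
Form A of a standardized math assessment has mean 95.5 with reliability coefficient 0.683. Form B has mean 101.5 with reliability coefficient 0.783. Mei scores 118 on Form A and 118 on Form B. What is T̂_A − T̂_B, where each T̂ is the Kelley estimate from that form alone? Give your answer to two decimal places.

-3.55

T̂_A = 0.683(118) + 0.317(95.5) = 110.8675
T̂_B = 0.783(118) + 0.217(101.5) = 114.4195
T̂_A − T̂_B = -3.5520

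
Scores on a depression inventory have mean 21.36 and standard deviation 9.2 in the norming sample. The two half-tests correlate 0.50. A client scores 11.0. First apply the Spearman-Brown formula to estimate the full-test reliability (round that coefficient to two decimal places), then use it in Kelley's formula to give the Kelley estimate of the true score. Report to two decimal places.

14.42

Spearman-Brown: ρ = 2r/(1 + r) = 2(0.50)/(1 + 0.50) = 1.000/1.50 = 0.6667 → 0.67
T̂ = 0.67(11.0) + 0.33(21.36) = 7.370 + 7.0488 = 14.419 → 14.42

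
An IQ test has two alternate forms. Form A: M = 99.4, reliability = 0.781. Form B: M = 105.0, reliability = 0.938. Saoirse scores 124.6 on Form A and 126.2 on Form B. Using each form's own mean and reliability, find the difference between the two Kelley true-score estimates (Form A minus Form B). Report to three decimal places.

-5.804

T̂_A = 0.781(124.6) + 0.219(99.4) = 119.08120
T̂_B = 0.938(126.2) + 0.062(105.0) = 124.88560
T̂_A − T̂_B = -5.80440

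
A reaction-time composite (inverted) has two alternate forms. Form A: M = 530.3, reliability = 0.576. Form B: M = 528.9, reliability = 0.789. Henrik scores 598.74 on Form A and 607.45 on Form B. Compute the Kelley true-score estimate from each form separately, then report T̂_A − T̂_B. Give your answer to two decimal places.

-21.15

T̂_A = 0.576(598.74) + 0.424(530.3) = 569.7214
T̂_B = 0.789(607.45) + 0.211(528.9) = 590.8760
T̂_A − T̂_B = -21.1545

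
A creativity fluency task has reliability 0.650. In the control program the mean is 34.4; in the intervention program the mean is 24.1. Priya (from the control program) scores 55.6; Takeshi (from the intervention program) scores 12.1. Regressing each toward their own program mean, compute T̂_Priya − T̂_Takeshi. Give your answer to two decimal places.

31.88

T̂_Priya = 0.650(55.6) + 0.350(34.4) = 48.1800
T̂_Takeshi = 0.650(12.1) + 0.350(24.1) = 16.3000
Difference = 48.1800 − 16.3000 = 31.8800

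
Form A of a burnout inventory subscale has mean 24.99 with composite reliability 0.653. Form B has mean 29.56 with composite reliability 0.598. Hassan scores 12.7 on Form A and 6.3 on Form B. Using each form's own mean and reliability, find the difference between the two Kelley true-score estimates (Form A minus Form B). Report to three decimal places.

T̂_A = 0.653(12.7) + 0.347(24.99) = 16.96463
T̂_B = 0.598(6.3) + 0.402(29.56) = 15.65052
T̂_A − T̂_B = 1.31411

1.314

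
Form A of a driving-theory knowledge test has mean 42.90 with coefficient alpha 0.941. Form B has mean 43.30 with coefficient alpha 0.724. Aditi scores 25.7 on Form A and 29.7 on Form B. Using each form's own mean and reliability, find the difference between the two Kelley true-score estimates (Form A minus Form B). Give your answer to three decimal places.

-6.739

T̂_A = 0.941(25.7) + 0.059(42.90) = 26.71480
T̂_B = 0.724(29.7) + 0.276(43.30) = 33.45360
T̂_A − T̂_B = -6.73880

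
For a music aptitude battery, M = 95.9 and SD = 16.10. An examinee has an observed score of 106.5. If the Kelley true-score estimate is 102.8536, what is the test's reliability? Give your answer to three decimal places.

T̂ = ρX + (1 − ρ)μ  ⇒  T̂ − μ = ρ(X − μ)
ρ = (T̂ − μ)/(X − μ) = (102.8536 − 95.9) / (106.5 − 95.9) = 6.9536 / 10.6 = 0.65600

0.656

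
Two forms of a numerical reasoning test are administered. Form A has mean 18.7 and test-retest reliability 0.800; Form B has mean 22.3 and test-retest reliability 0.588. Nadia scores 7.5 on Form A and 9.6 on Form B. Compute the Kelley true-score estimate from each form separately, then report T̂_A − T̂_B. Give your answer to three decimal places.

T̂_A = 0.800(7.5) + 0.200(18.7) = 9.74000
T̂_B = 0.588(9.6) + 0.412(22.3) = 14.83240
T̂_A − T̂_B = -5.09240

-5.092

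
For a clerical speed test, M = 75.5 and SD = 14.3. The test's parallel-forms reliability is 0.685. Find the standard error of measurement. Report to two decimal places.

8.03

SEM = SD · √(1 − ρ) = 14.3 × √0.315 = 14.3 × 0.5612 = 8.026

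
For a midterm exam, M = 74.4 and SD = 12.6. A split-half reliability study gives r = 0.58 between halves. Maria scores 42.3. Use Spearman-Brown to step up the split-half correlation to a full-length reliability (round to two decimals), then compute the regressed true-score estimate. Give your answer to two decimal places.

50.97

Spearman-Brown: ρ = 2r/(1 + r) = 2(0.58)/(1 + 0.58) = 1.160/1.58 = 0.7342 → 0.73
T̂ = 0.73(42.3) + 0.27(74.4) = 30.879 + 20.088 = 50.967 → 50.97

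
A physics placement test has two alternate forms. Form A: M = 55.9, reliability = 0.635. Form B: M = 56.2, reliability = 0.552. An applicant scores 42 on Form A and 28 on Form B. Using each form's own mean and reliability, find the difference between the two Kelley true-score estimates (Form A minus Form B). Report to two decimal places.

T̂_A = 0.635(42) + 0.365(55.9) = 47.0735
T̂_B = 0.552(28) + 0.448(56.2) = 40.6336
T̂_A − T̂_B = 6.4399

6.44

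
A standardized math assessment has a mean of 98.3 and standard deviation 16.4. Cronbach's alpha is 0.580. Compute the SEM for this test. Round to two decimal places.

SEM = SD · √(1 − ρ) = 16.4 × √0.420 = 16.4 × 0.6481 = 10.628

10.63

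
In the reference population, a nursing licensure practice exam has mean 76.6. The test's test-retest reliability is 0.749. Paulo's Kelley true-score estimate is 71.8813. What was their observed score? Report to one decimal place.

70.3

T̂ = ρX + (1 − ρ)μ  ⇒  X = (T̂ − (1 − ρ)μ) / ρ
X = (71.8813 − 0.251 × 76.6) / 0.749 = (71.8813 − 19.2266) / 0.749 = 52.6547 / 0.749 = 70.300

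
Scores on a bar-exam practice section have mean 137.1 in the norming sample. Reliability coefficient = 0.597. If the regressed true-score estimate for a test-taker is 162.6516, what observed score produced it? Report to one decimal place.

T̂ = ρX + (1 − ρ)μ  ⇒  X = (T̂ − (1 − ρ)μ) / ρ
X = (162.6516 − 0.403 × 137.1) / 0.597 = (162.6516 − 55.2513) / 0.597 = 107.4003 / 0.597 = 179.900

179.9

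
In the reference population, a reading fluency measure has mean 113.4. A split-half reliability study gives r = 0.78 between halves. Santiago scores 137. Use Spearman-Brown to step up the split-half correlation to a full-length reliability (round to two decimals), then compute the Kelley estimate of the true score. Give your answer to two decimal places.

Spearman-Brown: ρ = 2r/(1 + r) = 2(0.78)/(1 + 0.78) = 1.560/1.78 = 0.8764 → 0.88
Weight the observed score by reliability and the mean by (1 − reliability): T̂ = 0.88·137 + 0.12·113.4 = 120.56 + 13.608 = 134.168.

134.17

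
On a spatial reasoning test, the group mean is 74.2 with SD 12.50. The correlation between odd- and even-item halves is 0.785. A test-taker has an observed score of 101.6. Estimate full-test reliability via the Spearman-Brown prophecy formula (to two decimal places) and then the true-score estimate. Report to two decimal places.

Spearman-Brown: ρ = 2r/(1 + r) = 2(0.785)/(1 + 0.785) = 1.5700/1.785 = 0.8796 → 0.88
Regress the observed score toward the mean by the unreliability: T̂ = 0.88·101.6 + 0.12·74.2 = 89.408 + 8.904 = 98.312.

98.31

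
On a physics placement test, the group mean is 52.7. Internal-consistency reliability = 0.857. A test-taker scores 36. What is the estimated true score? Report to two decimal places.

38.39

T̂ = 0.857(36) + 0.143(52.7) = 30.852 + 7.5361 = 38.388 → 38.39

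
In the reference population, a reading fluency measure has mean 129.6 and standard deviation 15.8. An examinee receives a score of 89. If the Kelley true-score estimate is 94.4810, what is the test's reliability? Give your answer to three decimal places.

T̂ = ρX + (1 − ρ)μ  ⇒  T̂ − μ = ρ(X − μ)
ρ = (T̂ − μ)/(X − μ) = (94.4810 − 129.6) / (89 − 129.6) = -35.1190 / -40.6 = 0.86500

0.865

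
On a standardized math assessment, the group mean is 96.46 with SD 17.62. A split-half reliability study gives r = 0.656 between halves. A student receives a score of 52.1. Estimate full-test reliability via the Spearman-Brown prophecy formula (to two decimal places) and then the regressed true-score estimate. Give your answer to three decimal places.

61.416

Spearman-Brown: ρ = 2r/(1 + r) = 2(0.656)/(1 + 0.656) = 1.3120/1.656 = 0.7923 → 0.79
T̂ = 0.79(52.1) + 0.21(96.46) = 41.159 + 20.2566 = 61.4156 → 61.416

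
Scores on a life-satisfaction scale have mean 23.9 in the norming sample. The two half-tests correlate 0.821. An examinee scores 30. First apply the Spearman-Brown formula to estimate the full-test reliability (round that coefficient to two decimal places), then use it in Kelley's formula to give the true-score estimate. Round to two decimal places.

29.39

Spearman-Brown: ρ = 2r/(1 + r) = 2(0.821)/(1 + 0.821) = 1.6420/1.821 = 0.9017 → 0.90
T̂ = ρX + (1 − ρ)μ
  = 0.90 × 30 + 0.10 × 23.9
  = 27.00 + 2.390
  = 29.390
  ≈ 29.39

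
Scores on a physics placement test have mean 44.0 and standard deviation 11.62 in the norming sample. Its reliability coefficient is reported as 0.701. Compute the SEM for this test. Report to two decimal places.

6.35

SEM = SD · √(1 − ρ) = 11.62 × √0.299 = 11.62 × 0.5468 = 6.354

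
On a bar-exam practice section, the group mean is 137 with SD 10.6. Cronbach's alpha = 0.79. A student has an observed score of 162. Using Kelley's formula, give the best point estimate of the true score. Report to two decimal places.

156.75

T̂ = 0.79(162) + 0.21(137) = 127.98 + 28.77 = 156.750 → 156.75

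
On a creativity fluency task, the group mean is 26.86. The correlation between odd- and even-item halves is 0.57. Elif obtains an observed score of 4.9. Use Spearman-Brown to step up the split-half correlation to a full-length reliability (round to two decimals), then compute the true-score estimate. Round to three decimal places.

10.829

Spearman-Brown: ρ = 2r/(1 + r) = 2(0.57)/(1 + 0.57) = 1.140/1.57 = 0.7261 → 0.73
T̂ = ρX + (1 − ρ)μ
  = 0.73 × 4.9 + 0.27 × 26.86
  = 3.577 + 7.2522
  = 10.8292
  ≈ 10.829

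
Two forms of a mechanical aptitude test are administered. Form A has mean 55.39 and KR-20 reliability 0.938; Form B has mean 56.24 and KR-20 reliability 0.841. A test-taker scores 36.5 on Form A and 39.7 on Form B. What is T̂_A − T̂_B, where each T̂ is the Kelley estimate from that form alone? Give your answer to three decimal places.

T̂_A = 0.938(36.5) + 0.062(55.39) = 37.67118
T̂_B = 0.841(39.7) + 0.159(56.24) = 42.32986
T̂_A − T̂_B = -4.65868

-4.659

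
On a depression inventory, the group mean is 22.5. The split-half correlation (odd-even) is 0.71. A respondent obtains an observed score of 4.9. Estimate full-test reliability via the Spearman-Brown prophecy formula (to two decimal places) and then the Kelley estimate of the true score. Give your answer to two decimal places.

7.89

Spearman-Brown: ρ = 2r/(1 + r) = 2(0.71)/(1 + 0.71) = 1.420/1.71 = 0.8304 → 0.83
T̂ = ρX + (1 − ρ)μ
  = 0.83 × 4.9 + 0.17 × 22.5
  = 4.067 + 3.825
  = 7.892
  ≈ 7.89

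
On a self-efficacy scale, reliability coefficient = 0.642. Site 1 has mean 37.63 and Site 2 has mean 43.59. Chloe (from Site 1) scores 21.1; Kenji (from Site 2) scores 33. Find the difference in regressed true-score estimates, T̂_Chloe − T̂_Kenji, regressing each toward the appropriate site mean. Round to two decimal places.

-9.77

T̂_Chloe = 0.642(21.1) + 0.358(37.63) = 27.0177
T̂_Kenji = 0.642(33) + 0.358(43.59) = 36.7912
Difference = 27.0177 − 36.7912 = -9.7735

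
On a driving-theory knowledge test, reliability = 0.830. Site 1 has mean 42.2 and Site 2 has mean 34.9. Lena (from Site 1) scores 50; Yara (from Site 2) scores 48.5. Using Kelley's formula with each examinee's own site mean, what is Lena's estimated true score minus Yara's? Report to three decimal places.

T̂_Lena = 0.830(50) + 0.170(42.2) = 48.67400
T̂_Yara = 0.830(48.5) + 0.170(34.9) = 46.18800
Difference = 48.67400 − 46.18800 = 2.48600

2.486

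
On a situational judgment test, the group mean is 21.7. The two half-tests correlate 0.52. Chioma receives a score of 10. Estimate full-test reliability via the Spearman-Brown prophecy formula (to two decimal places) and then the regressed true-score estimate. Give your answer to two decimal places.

Spearman-Brown: ρ = 2r/(1 + r) = 2(0.52)/(1 + 0.52) = 1.040/1.52 = 0.6842 → 0.68
T̂ = ρX + (1 − ρ)μ
  = 0.68 × 10 + 0.32 × 21.7
  = 6.80 + 6.944
  = 13.744
  ≈ 13.74

13.74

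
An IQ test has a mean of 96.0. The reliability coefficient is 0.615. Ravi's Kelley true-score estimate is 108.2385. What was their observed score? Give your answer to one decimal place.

T̂ = ρX + (1 − ρ)μ  ⇒  X = (T̂ − (1 − ρ)μ) / ρ
X = (108.2385 − 0.385 × 96.0) / 0.615 = (108.2385 − 36.9600) / 0.615 = 71.2785 / 0.615 = 115.900

115.9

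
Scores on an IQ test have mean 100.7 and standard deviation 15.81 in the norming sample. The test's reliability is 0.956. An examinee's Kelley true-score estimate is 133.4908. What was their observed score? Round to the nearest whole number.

T̂ = ρX + (1 − ρ)μ  ⇒  X = (T̂ − (1 − ρ)μ) / ρ
X = (133.4908 − 0.044 × 100.7) / 0.956 = (133.4908 − 4.4308) / 0.956 = 129.0600 / 0.956 = 135.00

135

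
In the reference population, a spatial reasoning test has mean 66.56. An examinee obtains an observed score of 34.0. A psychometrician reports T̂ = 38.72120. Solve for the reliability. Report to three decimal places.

T̂ = ρX + (1 − ρ)μ  ⇒  T̂ − μ = ρ(X − μ)
ρ = (T̂ − μ)/(X − μ) = (38.72120 − 66.56) / (34.0 − 66.56) = -27.83880 / -32.56 = 0.85500

0.855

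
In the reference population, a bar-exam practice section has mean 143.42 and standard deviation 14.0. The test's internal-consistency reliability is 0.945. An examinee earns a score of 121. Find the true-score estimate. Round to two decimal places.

122.23

T̂ = ρX + (1 − ρ)μ
  = 0.945 × 121 + 0.055 × 143.42
  = 114.345 + 7.88810
  = 122.233
  ≈ 122.23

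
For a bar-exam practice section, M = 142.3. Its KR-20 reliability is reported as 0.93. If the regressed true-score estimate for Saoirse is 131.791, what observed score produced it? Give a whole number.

T̂ = ρX + (1 − ρ)μ  ⇒  X = (T̂ − (1 − ρ)μ) / ρ
X = (131.791 − 0.07 × 142.3) / 0.93 = (131.791 − 9.961) / 0.93 = 121.830 / 0.93 = 131.00

131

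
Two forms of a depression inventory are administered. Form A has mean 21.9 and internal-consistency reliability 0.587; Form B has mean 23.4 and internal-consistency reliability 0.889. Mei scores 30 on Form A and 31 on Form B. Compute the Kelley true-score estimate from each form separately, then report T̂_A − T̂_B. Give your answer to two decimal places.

T̂_A = 0.587(30) + 0.413(21.9) = 26.6547
T̂_B = 0.889(31) + 0.111(23.4) = 30.1564
T̂_A − T̂_B = -3.5017

-3.50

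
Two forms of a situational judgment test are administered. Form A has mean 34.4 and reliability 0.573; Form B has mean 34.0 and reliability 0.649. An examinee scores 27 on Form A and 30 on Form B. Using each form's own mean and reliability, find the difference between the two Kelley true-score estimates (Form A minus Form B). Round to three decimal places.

-1.244

T̂_A = 0.573(27) + 0.427(34.4) = 30.15980
T̂_B = 0.649(30) + 0.351(34.0) = 31.40400
T̂_A − T̂_B = -1.24420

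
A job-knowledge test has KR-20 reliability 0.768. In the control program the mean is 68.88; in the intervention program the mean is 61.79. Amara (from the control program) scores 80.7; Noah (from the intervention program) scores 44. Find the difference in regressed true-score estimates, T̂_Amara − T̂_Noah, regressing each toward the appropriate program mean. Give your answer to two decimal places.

T̂_Amara = 0.768(80.7) + 0.232(68.88) = 77.9578
T̂_Noah = 0.768(44) + 0.232(61.79) = 48.1273
Difference = 77.9578 − 48.1273 = 29.8305

29.83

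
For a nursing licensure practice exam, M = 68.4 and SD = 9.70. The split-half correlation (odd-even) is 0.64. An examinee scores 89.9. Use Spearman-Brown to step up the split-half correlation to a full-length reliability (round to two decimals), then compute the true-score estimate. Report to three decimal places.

Spearman-Brown: ρ = 2r/(1 + r) = 2(0.64)/(1 + 0.64) = 1.280/1.64 = 0.7805 → 0.78
Kelley's formula gives T̂ = 0.78·89.9 + 0.22·68.4 = 70.122 + 15.048 = 85.1700.

85.170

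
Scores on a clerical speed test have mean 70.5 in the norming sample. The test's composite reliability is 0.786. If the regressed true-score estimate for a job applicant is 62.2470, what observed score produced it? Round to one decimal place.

T̂ = ρX + (1 − ρ)μ  ⇒  X = (T̂ − (1 − ρ)μ) / ρ
X = (62.2470 − 0.214 × 70.5) / 0.786 = (62.2470 − 15.0870) / 0.786 = 47.1600 / 0.786 = 60.000

60.0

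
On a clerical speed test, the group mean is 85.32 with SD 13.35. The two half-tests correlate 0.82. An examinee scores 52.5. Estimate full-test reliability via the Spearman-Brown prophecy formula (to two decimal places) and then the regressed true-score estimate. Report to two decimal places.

55.78

Spearman-Brown: ρ = 2r/(1 + r) = 2(0.82)/(1 + 0.82) = 1.640/1.82 = 0.9011 → 0.90
Regress the observed score toward the mean by the unreliability: T̂ = 0.90·52.5 + 0.10·85.32 = 47.250 + 8.5320 = 55.782.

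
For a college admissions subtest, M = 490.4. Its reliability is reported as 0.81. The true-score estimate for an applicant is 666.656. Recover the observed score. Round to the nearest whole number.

T̂ = ρX + (1 − ρ)μ  ⇒  X = (T̂ − (1 − ρ)μ) / ρ
X = (666.656 − 0.19 × 490.4) / 0.81 = (666.656 − 93.176) / 0.81 = 573.480 / 0.81 = 708.00

708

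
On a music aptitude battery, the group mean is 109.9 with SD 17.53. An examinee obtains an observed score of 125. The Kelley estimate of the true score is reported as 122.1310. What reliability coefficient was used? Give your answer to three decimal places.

T̂ = ρX + (1 − ρ)μ  ⇒  T̂ − μ = ρ(X − μ)
ρ = (T̂ − μ)/(X − μ) = (122.1310 − 109.9) / (125 − 109.9) = 12.2310 / 15.1 = 0.81000

0.810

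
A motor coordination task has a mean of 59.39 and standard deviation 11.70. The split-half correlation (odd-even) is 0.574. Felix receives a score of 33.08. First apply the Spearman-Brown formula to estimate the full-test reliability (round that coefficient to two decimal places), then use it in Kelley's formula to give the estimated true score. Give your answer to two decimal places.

40.18

Spearman-Brown: ρ = 2r/(1 + r) = 2(0.574)/(1 + 0.574) = 1.1480/1.574 = 0.7294 → 0.73
T̂ = 0.73(33.08) + 0.27(59.39) = 24.1484 + 16.0353 = 40.184 → 40.18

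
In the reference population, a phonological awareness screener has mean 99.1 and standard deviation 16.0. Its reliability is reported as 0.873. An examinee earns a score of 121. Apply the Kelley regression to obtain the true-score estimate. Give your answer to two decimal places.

118.22

T̂ = 0.873(121) + 0.127(99.1) = 105.633 + 12.5857 = 118.219 → 118.22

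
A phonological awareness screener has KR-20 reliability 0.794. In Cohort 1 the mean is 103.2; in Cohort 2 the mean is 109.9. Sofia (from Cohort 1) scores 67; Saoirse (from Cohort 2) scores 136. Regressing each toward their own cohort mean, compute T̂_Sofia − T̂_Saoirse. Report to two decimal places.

-56.17

T̂_Sofia = 0.794(67) + 0.206(103.2) = 74.4572
T̂_Saoirse = 0.794(136) + 0.206(109.9) = 130.6234
Difference = 74.4572 − 130.6234 = -56.1662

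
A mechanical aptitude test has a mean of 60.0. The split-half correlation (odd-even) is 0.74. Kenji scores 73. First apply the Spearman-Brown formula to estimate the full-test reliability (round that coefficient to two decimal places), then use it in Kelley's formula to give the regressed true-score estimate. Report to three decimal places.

Spearman-Brown: ρ = 2r/(1 + r) = 2(0.74)/(1 + 0.74) = 1.480/1.74 = 0.8506 → 0.85
T̂ = ρX + (1 − ρ)μ
  = 0.85 × 73 + 0.15 × 60.0
  = 62.05 + 9.000
  = 71.0500
  ≈ 71.050

71.050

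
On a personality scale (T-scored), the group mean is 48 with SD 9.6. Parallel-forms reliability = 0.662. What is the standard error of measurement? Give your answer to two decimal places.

5.58

SEM = SD · √(1 − ρ) = 9.6 × √0.338 = 9.6 × 0.5814 = 5.581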